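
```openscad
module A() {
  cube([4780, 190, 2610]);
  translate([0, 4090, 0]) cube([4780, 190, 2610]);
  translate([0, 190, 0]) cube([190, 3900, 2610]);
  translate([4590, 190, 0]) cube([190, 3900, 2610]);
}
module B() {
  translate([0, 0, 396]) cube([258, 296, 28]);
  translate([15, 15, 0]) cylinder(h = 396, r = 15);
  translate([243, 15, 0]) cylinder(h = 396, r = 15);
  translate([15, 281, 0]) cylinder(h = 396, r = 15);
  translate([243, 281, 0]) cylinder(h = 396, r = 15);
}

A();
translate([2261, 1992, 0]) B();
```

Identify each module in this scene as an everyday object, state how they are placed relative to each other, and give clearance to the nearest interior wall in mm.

Clearances: x = 2071, y = 1802; minimum 1802 mm.

A is a house frame. B is a stool. The stool sits inside the house frame, centred. The clearance to the nearest interior wall is 1802 mm.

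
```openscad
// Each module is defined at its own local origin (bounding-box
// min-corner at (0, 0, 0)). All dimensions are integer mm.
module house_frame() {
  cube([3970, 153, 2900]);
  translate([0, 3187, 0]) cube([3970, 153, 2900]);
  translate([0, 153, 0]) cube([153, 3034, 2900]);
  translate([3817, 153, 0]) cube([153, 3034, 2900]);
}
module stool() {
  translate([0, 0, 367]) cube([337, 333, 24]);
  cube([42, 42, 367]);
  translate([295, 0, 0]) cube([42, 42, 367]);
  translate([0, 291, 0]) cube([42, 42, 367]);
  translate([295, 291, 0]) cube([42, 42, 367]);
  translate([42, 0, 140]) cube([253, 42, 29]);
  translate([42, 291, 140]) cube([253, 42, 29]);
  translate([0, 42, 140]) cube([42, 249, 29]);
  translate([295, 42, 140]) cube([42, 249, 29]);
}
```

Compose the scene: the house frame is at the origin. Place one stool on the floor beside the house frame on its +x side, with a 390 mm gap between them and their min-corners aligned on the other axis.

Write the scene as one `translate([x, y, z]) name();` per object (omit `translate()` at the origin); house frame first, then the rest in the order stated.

house_frame();
translate([4360, 0, 0]) stool();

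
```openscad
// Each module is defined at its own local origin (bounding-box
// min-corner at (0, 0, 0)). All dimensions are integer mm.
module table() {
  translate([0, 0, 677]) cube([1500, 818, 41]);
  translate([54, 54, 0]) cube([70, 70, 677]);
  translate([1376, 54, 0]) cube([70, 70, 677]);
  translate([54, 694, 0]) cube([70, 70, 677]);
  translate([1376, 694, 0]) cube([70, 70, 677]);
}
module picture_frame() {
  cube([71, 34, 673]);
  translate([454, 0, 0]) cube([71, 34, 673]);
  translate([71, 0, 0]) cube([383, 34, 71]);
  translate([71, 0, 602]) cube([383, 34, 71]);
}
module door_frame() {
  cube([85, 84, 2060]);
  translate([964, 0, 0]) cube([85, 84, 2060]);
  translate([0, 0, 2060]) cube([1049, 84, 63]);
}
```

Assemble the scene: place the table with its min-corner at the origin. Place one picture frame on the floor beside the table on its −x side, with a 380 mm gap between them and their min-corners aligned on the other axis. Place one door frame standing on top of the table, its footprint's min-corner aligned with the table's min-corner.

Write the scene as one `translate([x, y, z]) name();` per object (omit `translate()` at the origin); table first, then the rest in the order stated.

table();
translate([-905, 0, 0]) picture_frame();
translate([0, 0, 718]) door_frame();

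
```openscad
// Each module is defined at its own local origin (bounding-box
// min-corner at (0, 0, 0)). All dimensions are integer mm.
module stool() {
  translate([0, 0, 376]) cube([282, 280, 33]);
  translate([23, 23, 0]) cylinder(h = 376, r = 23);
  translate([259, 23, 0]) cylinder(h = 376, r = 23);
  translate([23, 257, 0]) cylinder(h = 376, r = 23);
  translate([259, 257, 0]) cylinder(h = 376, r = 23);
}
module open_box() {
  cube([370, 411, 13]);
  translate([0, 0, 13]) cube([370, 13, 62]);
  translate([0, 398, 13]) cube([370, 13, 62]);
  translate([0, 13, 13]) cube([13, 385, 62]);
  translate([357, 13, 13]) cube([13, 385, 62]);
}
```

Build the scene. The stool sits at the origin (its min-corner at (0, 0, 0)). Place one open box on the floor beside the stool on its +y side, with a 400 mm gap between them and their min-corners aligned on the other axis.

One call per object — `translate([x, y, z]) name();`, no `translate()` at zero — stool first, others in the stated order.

stool();
translate([0, 680, 0]) open_box();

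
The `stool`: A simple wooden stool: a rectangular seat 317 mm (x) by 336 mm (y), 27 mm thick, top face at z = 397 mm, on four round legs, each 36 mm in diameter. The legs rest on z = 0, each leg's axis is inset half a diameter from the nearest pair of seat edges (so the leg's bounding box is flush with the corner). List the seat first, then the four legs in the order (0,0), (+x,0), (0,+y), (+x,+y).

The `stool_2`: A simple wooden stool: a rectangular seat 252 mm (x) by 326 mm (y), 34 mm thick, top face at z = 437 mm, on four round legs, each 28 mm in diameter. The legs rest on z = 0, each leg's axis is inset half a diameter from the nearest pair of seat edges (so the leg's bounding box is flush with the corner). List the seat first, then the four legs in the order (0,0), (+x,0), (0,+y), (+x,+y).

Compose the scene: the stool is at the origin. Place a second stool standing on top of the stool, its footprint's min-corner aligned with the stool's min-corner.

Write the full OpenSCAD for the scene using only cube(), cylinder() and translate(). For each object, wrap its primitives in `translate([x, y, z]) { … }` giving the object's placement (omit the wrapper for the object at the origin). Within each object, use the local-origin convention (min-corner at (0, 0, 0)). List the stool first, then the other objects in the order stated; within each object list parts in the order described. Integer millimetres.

translate([0, 0, 370]) cube([317, 336, 27]);
translate([18, 18, 0]) cylinder(h = 370, r = 18);
translate([299, 18, 0]) cylinder(h = 370, r = 18);
translate([18, 318, 0]) cylinder(h = 370, r = 18);
translate([299, 318, 0]) cylinder(h = 370, r = 18);
translate([0, 0, 397]) {
  translate([0, 0, 403]) cube([252, 326, 34]);
  translate([14, 14, 0]) cylinder(h = 403, r = 14);
  translate([238, 14, 0]) cylinder(h = 403, r = 14);
  translate([14, 312, 0]) cylinder(h = 403, r = 14);
  translate([238, 312, 0]) cylinder(h = 403, r = 14);
}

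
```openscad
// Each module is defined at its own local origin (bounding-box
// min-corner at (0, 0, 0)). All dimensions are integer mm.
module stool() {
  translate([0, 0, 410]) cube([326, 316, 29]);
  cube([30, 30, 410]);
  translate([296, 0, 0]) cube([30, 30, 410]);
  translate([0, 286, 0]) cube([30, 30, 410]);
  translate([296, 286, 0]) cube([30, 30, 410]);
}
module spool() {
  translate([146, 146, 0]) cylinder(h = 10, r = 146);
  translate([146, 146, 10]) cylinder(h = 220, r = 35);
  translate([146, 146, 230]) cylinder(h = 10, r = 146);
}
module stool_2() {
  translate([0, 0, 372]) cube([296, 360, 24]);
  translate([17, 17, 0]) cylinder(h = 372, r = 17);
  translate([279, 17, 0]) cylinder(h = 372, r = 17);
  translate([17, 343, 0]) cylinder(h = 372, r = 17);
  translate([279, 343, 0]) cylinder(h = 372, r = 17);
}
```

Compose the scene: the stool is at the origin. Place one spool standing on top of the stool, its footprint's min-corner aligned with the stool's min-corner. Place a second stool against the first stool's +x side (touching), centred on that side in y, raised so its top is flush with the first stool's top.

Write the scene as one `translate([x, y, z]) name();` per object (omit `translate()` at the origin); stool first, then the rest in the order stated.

stool();
translate([0, 0, 439]) spool();
translate([326, -22, 43]) stool_2();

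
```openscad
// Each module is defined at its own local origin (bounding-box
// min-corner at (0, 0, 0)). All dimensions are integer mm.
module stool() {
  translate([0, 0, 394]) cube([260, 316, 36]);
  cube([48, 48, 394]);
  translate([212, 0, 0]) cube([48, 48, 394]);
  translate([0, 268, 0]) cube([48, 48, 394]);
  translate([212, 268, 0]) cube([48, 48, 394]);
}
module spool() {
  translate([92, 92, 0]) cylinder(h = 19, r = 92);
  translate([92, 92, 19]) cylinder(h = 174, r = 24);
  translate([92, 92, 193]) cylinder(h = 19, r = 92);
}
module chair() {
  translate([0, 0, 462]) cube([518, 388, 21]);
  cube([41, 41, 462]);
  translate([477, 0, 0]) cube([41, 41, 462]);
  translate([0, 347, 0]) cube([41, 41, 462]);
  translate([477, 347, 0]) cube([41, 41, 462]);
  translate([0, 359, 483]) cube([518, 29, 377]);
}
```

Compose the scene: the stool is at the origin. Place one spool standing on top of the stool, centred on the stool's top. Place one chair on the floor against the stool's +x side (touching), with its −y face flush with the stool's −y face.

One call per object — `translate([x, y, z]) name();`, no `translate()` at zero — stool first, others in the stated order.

stool();
translate([38, 66, 430]) spool();
translate([260, 0, 0]) chair();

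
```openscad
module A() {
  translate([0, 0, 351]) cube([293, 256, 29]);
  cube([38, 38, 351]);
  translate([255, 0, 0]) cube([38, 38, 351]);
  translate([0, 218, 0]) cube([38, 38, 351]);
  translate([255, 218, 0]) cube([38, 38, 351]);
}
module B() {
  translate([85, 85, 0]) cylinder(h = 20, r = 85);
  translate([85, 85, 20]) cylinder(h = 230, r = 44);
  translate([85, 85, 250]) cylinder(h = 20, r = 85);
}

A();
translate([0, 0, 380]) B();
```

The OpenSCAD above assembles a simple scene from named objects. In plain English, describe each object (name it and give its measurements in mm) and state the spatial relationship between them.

A is a four-legged stool. The seat is 293×256 mm, 29 mm thick, top at z = 380 mm. It stands on four square legs, each 38×38 mm in cross-section, from z = 0 to the seat underside, each flush with a corner of the seat.

B is a spool: two coaxial disc flanges of radius 85 mm and thickness 20 mm, joined by a core cylinder of radius 44 mm and height 230 mm. The lower flange rests on z = 0 and the three cylinders share a vertical axis.

The spool is on top of the stool.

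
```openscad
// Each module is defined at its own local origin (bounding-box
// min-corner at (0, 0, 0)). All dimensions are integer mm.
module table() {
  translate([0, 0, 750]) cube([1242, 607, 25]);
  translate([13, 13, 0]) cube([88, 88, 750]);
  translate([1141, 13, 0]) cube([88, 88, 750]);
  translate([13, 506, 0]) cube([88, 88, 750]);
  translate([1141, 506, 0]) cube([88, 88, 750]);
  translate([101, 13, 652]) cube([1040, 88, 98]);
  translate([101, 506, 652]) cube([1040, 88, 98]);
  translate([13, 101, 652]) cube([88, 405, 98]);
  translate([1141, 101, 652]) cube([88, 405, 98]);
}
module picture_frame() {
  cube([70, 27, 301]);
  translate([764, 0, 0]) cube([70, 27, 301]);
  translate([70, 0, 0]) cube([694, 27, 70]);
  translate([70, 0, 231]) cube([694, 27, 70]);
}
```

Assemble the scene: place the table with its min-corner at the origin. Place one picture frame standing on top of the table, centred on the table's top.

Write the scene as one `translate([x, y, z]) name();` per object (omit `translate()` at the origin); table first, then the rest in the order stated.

table();
translate([204, 290, 775]) picture_frame();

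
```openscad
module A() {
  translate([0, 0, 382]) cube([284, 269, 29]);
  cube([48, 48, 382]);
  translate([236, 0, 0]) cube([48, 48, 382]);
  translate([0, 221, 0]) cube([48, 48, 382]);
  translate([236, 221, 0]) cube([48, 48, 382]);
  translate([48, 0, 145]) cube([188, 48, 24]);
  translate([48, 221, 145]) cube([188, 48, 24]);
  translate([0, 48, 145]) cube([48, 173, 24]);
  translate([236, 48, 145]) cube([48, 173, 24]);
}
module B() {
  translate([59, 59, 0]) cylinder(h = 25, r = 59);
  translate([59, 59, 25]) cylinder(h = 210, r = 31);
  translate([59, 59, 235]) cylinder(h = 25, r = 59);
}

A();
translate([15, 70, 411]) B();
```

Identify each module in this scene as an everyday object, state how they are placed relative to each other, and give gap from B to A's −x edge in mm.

The spool's min-x is at 15; the stool's min-x is 0; gap = 15 mm.

A is a stool. B is a spool. The spool is on top of the stool. The gap from the spool to the stool's −x edge is 15 mm.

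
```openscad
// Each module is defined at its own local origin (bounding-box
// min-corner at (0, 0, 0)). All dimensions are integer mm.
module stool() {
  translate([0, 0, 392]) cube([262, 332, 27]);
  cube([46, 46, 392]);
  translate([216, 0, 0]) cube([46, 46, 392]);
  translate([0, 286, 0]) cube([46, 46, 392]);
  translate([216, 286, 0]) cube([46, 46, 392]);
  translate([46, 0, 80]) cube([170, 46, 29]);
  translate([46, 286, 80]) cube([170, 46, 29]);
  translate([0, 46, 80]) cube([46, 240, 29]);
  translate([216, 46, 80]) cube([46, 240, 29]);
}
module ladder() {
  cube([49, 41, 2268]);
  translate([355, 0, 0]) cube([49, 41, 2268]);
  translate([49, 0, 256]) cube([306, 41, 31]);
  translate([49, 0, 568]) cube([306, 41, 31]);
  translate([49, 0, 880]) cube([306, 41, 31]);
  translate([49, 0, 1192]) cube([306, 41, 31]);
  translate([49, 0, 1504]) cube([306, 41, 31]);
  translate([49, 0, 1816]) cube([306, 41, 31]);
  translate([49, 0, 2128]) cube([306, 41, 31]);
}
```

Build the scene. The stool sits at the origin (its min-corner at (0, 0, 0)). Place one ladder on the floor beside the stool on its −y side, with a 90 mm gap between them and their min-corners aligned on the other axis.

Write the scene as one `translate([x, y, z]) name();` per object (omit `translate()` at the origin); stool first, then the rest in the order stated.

stool();
translate([0, -131, 0]) ladder();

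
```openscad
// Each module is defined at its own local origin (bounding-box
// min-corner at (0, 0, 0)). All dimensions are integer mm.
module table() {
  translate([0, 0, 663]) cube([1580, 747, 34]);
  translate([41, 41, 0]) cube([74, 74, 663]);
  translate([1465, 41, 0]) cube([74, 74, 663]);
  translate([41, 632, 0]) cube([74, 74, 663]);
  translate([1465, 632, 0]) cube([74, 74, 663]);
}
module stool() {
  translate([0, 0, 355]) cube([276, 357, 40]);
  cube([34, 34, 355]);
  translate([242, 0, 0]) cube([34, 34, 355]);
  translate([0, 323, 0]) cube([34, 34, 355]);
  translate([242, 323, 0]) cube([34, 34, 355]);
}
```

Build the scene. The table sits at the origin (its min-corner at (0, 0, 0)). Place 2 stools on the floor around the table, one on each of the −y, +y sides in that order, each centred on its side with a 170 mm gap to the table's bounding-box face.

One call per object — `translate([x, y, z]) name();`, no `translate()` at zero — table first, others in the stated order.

table();
translate([652, -527, 0]) stool();
translate([652, 917, 0]) stool();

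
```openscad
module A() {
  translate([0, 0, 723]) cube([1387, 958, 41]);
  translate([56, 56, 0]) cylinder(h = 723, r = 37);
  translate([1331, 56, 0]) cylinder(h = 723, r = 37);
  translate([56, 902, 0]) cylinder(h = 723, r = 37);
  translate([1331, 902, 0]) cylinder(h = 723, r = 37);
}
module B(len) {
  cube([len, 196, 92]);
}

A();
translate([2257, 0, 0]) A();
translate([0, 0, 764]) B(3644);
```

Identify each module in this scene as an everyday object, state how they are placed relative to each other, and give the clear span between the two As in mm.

A is a table. B is a beam. A beam spans the tops of two tables. The clear span between the two tables is 870 mm.

Second table starts at x = 2257; first ends at x = 1387; clear span = 2257 − 1387 = 870 mm.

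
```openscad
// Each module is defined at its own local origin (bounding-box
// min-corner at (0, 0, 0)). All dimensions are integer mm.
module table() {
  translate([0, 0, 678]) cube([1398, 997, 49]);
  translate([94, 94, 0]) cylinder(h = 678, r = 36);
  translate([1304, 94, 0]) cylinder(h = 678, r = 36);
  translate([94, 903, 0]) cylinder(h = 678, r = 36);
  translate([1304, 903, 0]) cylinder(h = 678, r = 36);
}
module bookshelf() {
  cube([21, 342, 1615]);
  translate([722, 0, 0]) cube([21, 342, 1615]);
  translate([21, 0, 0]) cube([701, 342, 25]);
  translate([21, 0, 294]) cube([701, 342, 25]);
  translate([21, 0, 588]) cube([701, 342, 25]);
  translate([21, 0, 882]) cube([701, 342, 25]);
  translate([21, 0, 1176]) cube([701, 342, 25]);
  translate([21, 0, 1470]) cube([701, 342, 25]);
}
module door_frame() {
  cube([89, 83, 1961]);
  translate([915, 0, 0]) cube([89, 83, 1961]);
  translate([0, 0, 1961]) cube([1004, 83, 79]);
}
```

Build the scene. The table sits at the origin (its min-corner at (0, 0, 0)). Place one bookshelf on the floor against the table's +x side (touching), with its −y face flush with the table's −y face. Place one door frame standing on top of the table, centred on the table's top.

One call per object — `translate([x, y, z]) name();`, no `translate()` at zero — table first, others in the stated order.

table();
translate([1398, 0, 0]) bookshelf();
translate([197, 457, 727]) door_frame();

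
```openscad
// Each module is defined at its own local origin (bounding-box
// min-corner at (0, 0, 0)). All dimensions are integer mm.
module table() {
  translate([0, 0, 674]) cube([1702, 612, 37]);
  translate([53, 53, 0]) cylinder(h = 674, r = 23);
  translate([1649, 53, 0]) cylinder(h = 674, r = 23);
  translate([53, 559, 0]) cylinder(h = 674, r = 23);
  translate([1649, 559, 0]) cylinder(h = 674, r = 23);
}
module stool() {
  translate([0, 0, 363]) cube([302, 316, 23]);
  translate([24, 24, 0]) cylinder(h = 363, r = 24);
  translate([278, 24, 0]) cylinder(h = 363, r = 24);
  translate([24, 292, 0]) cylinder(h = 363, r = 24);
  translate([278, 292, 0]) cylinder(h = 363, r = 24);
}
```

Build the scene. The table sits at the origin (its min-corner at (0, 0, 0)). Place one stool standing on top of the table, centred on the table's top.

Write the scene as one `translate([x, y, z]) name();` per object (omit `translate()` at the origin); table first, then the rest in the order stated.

table();
translate([700, 148, 711]) stool();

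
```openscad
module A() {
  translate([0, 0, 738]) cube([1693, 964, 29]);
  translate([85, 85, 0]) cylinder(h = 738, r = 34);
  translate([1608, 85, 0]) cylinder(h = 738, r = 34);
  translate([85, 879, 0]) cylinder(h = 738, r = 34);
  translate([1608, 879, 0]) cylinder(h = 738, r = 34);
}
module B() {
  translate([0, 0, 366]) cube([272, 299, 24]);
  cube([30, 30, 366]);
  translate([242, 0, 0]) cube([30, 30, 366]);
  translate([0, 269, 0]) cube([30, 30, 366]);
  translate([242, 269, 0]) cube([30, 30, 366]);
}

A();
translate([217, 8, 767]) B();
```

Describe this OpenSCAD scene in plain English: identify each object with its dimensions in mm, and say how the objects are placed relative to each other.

A is a rectangular dining table. The top is 1693×964×29 mm with its upper surface at z = 767 mm. It stands on four round legs of 68 mm diameter, each leg's bounding box inset 51 mm from the nearest pair of top edges, running from the floor to the underside of the top.

B is a simple wooden stool: a rectangular seat 272 mm (x) by 299 mm (y), 24 mm thick, top face at z = 390 mm, on four square legs, each 30×30 mm in cross-section. The legs rest on z = 0, each flush with a corner of the seat.

The stool is on top of the table.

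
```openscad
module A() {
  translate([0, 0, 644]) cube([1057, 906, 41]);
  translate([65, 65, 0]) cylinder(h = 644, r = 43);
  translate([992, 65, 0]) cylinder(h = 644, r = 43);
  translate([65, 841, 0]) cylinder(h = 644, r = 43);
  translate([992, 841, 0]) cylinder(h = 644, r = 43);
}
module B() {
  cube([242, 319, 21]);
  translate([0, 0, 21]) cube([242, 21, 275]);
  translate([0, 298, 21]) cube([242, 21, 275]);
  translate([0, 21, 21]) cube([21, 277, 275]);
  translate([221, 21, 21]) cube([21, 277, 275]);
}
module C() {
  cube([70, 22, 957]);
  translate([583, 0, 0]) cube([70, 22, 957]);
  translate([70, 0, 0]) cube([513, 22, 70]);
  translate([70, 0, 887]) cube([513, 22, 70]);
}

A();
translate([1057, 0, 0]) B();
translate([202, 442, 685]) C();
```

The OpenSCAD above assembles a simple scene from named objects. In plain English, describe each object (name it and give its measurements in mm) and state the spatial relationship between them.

A is a table with a 1057×906 mm rectangular top, 41 mm thick, top surface at z = 685 mm, supported by four round legs of 86 mm diameter, each leg's bounding box inset 22 mm from the nearest pair of top edges, running from the floor.

B is an open-topped rectangular box: outside dimensions 242×319×296 mm, with a uniform wall and base thickness of 21 mm. The base is a full 242×319 slab on the floor; four walls sit on top of the base. The front and back walls (the −y and +y sides) span the full width; the two side walls fit between them.

C is a rectangular picture frame lying in the x–z plane (depth along y). The opening is 513 mm wide (x) by 817 mm tall (z), surrounded by a border 70 mm wide on all four sides. The frame is 22 mm deep and is made of two full-height vertical stiles with two horizontal rails fitted between them.

The open box is against the table's +x side, with their −y faces flush. The picture frame is on top of the table, centred.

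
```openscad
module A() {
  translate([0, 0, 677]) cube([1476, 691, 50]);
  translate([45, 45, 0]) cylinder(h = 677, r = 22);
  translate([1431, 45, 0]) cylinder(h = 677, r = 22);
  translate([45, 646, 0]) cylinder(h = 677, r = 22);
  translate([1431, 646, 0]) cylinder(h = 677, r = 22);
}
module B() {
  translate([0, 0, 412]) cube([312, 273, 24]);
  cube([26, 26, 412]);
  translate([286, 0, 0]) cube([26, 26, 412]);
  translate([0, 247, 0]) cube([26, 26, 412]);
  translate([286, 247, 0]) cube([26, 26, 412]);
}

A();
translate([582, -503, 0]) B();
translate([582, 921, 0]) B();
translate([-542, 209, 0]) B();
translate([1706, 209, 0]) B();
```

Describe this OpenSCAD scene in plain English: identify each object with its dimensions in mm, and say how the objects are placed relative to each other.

A is a table: top 1476 mm (x) × 691 mm (y), 50 mm thick, upper face at z = 727 mm, on four round legs of 44 mm diameter, each leg's bounding box inset 23 mm from the nearest pair of top edges, running from z = 0 to the bottom of the top.

B is a four-legged stool. The seat is a 312×273×24 mm slab whose top surface is at z = 436 mm; four square legs, each 26×26 mm in cross-section, run from the floor (z = 0) to the underside of the seat, each flush with a corner of the seat.

Four stools sit around the table at the −y, +y, −x, +x sides.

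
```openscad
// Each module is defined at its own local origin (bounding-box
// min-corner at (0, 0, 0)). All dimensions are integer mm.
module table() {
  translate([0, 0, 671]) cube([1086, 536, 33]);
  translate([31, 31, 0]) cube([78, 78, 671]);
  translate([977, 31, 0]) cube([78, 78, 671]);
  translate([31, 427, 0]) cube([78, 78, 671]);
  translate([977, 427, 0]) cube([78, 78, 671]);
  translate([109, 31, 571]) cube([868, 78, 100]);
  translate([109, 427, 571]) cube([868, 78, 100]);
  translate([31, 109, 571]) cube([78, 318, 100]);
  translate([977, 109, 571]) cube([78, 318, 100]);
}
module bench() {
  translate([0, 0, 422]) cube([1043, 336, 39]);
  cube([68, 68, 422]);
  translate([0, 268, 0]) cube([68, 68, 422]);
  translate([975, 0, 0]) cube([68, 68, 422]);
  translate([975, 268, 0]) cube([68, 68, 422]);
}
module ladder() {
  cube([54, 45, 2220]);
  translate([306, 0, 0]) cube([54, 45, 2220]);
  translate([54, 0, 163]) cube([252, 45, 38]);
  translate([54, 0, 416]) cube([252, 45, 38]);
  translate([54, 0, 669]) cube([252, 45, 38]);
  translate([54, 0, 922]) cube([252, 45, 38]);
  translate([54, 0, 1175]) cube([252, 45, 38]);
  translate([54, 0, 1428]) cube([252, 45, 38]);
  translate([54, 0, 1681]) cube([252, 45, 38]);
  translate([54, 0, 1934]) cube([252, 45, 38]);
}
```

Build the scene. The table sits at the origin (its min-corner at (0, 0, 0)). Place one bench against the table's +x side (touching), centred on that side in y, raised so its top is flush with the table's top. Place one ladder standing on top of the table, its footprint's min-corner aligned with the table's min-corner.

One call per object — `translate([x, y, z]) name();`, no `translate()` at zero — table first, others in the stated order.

table();
translate([1086, 100, 243]) bench();
translate([0, 0, 704]) ladder();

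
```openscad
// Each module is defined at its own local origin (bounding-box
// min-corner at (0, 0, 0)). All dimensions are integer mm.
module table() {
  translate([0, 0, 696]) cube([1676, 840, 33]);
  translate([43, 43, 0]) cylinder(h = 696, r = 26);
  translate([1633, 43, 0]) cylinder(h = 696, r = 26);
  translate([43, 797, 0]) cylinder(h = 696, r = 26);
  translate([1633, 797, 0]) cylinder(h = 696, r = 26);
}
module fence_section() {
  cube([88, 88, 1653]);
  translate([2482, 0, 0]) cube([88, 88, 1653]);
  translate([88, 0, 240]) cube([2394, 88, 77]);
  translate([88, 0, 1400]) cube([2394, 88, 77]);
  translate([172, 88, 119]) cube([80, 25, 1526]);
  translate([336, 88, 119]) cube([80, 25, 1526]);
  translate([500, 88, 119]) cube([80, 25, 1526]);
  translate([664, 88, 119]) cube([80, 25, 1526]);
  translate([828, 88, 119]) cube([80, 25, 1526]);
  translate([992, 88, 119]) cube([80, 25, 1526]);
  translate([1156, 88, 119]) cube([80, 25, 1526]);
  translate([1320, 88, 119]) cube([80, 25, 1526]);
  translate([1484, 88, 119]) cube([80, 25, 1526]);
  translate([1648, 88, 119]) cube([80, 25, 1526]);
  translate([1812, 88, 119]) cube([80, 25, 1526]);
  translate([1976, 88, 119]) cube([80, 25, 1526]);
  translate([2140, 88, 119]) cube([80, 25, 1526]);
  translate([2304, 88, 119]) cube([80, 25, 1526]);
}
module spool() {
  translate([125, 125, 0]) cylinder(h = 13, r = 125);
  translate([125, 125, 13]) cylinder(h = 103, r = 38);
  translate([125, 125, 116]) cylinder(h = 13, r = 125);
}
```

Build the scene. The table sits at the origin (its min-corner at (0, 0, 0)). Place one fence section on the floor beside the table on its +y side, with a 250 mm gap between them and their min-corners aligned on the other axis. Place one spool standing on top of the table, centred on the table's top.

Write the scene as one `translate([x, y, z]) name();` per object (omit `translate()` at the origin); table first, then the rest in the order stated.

table();
translate([0, 1090, 0]) fence_section();
translate([713, 295, 729]) spool();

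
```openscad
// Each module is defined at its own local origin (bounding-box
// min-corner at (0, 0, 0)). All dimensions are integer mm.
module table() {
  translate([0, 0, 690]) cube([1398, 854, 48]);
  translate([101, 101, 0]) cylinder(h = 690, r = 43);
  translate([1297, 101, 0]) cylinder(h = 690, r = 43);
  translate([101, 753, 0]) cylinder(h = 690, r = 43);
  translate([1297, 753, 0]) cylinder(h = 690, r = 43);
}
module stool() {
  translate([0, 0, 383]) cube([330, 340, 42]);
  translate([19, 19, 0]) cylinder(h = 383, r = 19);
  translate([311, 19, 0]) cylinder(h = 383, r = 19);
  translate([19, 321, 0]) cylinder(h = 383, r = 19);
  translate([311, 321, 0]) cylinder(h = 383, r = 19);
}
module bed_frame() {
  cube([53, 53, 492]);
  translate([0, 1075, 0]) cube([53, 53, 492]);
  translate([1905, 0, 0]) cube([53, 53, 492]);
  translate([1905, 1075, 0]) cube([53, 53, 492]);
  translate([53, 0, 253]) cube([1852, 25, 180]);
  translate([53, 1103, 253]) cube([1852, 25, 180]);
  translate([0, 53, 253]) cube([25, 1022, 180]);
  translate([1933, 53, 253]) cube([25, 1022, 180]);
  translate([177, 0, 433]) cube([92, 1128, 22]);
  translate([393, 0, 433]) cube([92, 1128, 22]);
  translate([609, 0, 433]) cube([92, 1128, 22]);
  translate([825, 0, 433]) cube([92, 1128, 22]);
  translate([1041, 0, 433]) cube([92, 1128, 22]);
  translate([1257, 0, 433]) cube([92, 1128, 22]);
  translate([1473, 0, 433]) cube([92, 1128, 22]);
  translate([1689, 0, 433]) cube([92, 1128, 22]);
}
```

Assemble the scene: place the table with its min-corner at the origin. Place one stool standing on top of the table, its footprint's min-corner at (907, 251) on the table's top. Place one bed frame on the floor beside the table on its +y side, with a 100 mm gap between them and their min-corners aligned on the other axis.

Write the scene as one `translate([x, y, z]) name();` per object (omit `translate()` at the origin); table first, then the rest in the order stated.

table();
translate([907, 251, 738]) stool();
translate([0, 954, 0]) bed_frame();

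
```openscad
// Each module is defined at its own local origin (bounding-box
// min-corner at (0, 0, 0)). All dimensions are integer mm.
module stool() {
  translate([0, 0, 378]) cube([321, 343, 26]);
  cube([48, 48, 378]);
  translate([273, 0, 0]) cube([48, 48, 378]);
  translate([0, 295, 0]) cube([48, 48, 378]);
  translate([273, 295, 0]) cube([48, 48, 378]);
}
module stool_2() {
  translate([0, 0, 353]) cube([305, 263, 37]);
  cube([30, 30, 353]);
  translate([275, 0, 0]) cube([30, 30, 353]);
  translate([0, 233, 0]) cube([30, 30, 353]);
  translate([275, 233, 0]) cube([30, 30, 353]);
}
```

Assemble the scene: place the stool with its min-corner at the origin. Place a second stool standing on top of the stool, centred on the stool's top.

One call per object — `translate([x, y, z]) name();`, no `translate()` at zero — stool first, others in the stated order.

stool();
translate([8, 40, 404]) stool_2();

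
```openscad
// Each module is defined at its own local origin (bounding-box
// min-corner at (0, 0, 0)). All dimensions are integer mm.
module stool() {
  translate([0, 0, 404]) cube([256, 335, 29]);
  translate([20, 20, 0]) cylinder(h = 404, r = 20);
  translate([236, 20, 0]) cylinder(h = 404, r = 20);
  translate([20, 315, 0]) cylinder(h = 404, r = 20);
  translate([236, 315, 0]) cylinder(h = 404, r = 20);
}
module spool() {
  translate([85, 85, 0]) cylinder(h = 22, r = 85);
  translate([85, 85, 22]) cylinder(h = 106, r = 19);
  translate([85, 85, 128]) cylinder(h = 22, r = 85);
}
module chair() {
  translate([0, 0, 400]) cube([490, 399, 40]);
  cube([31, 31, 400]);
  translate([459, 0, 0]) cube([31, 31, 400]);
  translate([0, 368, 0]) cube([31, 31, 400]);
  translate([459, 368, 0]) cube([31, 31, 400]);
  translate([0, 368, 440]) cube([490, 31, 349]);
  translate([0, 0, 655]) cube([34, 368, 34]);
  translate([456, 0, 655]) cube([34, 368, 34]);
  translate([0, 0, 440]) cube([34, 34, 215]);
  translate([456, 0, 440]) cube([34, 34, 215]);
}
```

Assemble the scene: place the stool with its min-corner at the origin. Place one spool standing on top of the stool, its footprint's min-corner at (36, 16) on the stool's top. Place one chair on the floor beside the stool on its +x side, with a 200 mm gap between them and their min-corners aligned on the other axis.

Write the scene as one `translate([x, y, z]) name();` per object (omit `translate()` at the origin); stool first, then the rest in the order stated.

stool();
translate([36, 16, 433]) spool();
translate([456, 0, 0]) chair();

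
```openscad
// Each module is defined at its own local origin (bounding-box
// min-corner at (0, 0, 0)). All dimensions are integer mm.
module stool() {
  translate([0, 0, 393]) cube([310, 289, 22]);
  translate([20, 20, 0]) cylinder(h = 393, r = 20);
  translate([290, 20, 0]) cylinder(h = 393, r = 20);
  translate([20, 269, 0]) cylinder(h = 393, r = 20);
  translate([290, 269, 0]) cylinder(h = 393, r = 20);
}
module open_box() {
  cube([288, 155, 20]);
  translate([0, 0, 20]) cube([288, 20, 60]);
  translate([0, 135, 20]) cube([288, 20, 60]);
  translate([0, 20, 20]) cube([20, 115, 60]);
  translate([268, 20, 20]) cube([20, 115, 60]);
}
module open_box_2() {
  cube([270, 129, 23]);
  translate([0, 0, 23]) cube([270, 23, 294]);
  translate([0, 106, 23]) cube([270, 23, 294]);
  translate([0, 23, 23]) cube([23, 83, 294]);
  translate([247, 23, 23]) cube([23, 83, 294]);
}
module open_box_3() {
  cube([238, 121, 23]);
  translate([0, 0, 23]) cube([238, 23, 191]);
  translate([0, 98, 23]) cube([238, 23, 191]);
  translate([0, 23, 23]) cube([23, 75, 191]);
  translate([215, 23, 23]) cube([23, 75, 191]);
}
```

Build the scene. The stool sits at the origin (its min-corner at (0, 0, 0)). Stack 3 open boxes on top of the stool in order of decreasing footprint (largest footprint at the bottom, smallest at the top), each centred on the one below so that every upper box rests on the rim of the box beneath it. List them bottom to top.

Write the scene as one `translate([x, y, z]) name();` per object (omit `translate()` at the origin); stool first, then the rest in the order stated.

stool();
translate([11, 67, 415]) open_box();
translate([20, 80, 495]) open_box_2();
translate([36, 84, 812]) open_box_3();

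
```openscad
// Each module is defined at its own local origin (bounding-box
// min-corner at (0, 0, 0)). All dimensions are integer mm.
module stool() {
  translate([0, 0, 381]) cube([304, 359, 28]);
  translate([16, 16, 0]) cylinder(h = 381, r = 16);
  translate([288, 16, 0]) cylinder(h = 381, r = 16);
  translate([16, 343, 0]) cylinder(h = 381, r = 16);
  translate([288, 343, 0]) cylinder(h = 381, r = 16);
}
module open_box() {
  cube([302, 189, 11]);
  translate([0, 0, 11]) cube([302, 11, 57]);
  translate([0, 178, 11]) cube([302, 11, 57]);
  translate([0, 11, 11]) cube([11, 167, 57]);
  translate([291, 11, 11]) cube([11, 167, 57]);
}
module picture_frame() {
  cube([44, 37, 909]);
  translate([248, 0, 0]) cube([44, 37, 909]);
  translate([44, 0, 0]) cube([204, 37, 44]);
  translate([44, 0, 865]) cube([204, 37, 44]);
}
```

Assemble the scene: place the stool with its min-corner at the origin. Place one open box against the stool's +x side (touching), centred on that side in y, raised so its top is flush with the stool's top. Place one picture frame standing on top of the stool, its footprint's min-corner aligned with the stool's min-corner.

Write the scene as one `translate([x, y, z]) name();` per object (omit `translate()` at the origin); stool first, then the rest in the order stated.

stool();
translate([304, 85, 341]) open_box();
translate([0, 0, 409]) picture_frame();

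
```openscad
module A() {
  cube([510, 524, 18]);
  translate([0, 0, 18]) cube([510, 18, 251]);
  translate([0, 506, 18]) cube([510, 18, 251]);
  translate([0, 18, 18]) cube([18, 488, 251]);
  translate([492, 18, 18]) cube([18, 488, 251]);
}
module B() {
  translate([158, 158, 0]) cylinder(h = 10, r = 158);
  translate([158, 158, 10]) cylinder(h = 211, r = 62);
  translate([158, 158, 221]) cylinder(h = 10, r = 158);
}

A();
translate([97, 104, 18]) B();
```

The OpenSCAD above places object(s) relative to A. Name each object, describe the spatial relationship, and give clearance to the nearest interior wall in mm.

A is an open box. B is a spool. The spool sits inside the open box, centred. The clearance to the nearest interior wall is 79 mm.

Clearances: x = 79, y = 86; minimum 79 mm.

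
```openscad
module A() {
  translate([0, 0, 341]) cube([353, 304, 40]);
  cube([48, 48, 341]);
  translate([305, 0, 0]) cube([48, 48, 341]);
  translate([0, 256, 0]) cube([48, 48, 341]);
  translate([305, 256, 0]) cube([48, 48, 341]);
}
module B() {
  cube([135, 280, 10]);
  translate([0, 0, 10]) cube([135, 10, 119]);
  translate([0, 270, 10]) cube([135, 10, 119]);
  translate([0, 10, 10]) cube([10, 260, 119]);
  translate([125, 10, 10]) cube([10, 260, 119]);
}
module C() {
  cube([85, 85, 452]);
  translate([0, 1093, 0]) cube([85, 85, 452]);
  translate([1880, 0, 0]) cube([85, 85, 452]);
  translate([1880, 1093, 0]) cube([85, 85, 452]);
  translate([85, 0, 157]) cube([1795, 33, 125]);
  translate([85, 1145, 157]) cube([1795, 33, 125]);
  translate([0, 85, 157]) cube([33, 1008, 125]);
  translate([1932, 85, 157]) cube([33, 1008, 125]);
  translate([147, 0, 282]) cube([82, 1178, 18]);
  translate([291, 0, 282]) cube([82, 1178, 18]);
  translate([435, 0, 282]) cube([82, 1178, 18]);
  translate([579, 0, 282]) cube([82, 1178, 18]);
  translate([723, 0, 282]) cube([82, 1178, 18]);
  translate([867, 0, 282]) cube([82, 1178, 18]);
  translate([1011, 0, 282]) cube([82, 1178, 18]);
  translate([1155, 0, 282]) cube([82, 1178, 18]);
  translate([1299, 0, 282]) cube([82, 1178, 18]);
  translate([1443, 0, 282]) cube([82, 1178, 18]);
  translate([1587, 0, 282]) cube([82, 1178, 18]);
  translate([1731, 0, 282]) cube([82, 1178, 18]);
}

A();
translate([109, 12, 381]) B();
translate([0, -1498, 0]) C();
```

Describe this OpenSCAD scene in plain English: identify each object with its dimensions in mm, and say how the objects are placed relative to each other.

A is a simple wooden stool: a rectangular seat 353 mm (x) by 304 mm (y), 40 mm thick, top face at z = 381 mm, on four square legs, each 48×48 mm in cross-section. The legs rest on z = 0, each flush with a corner of the seat.

B is an open-topped rectangular box: outside dimensions 135×280×129 mm, with a uniform wall and base thickness of 10 mm. The base is a full 135×280 slab on the floor; four walls sit on top of the base. The front and back walls (the −y and +y sides) span the full width; the two side walls fit between them.

C is a bed frame 1965 mm long (x) by 1178 mm wide (y). Four 85×85 mm corner posts, 452 mm tall, at the corners of the footprint. Four rails of 33 mm thickness and 125 mm height run between adjacent posts with their undersides at z = 157 mm, their outer faces flush with the outside of the frame (the two x-running rails run between the posts' inner faces; the two y-running rails run between the posts' inner faces). 12 slats, each 82 mm wide (x) and 18 mm thick, lie across the top of the two x-running rails, running the full 1178 mm width of the frame in y; the slats are evenly spaced along x between the inner faces of the end posts with equal gaps (rounded down to the nearest mm) at the −x end and between each pair — any rounding remainder accumulates at the +x end.

The open box is on top of the stool, centred. The bed frame is on the floor beside the stool on its −y side.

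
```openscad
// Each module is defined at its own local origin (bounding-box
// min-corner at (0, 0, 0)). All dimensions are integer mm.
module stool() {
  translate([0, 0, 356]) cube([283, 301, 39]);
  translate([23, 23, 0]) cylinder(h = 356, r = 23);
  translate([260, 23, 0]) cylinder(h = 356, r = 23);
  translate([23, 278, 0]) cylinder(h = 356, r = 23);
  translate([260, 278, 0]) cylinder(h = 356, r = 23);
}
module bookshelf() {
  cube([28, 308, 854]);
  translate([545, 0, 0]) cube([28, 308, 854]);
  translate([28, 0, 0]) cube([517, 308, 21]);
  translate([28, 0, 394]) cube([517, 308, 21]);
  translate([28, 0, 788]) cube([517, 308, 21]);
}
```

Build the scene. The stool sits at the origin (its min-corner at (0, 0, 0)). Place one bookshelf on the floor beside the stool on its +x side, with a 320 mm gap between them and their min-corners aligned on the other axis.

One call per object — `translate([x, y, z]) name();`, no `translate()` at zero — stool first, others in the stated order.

stool();
translate([603, 0, 0]) bookshelf();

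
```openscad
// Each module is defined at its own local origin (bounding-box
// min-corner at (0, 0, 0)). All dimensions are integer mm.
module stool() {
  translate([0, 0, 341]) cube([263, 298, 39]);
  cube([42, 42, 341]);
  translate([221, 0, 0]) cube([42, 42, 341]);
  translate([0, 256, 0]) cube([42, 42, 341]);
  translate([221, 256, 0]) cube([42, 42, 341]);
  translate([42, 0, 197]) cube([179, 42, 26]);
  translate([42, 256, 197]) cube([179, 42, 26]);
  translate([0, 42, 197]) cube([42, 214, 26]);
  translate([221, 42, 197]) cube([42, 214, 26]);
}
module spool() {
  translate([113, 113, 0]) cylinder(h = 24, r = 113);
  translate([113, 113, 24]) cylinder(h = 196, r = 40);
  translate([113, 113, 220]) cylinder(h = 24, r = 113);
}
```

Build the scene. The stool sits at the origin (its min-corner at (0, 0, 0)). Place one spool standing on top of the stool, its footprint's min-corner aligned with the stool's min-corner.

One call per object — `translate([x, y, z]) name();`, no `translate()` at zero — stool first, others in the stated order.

stool();
translate([0, 0, 380]) spool();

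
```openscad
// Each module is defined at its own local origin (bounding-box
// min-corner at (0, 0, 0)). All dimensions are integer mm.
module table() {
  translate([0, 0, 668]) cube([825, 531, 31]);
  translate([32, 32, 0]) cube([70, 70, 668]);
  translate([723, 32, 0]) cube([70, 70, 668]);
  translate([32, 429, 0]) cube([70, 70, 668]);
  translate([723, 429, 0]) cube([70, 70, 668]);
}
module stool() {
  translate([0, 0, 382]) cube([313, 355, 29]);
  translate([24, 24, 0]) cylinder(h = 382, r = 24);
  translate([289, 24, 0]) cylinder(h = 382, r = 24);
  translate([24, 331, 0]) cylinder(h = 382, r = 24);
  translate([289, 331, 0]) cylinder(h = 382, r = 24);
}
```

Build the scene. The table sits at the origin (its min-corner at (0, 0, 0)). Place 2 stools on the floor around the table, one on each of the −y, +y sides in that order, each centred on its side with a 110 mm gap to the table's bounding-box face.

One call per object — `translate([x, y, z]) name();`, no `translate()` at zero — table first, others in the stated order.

table();
translate([256, -465, 0]) stool();
translate([256, 641, 0]) stool();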